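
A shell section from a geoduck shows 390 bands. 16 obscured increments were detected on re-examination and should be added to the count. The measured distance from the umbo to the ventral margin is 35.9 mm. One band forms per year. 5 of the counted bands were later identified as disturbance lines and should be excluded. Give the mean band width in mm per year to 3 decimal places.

0.090 mm per year

Correcting the raw count gives 390 − 5 + 16 = 401 true bands.
Extension rate ≈ 35.9 / 401 = 0.090 mm per year.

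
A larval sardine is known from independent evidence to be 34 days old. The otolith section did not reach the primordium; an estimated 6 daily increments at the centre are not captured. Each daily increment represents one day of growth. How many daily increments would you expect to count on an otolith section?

28 daily increments

One daily increment per day gives 34 daily increments over 34 days.
Less the 6 uncaptured daily increments: 34 − 6 = 28.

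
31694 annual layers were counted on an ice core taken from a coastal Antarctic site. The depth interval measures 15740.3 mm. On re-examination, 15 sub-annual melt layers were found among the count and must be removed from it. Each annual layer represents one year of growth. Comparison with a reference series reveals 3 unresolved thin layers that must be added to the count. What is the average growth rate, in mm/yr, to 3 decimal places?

Adjusted count: 31694 − 15 + 3 = 31682 annual layers.
Mean rate = 15740.3 mm / 31682 years ≈ 0.497 mm/yr.

0.497 mm/yr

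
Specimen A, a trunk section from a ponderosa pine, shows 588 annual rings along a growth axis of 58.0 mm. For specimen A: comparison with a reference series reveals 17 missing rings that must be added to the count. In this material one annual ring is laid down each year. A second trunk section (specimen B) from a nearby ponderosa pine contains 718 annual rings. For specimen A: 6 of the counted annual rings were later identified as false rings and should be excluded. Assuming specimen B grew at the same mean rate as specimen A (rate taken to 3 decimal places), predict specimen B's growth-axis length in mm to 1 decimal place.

69.6 mm

Specimen A: adjusted count: 588 − 6 + 17 = 599 annual rings.
A: Mean rate = 58.0 mm / 599 years ≈ 0.097 mm/yr.
Length of B = 0.097 × 718 = 69.6 mm.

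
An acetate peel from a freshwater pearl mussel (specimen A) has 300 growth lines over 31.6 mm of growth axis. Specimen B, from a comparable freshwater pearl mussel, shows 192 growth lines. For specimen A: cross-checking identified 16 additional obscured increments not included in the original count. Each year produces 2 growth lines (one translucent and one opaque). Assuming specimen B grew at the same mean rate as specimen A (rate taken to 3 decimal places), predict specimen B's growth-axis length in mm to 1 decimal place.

Specimen A: correcting the raw count gives 300 + 16 = 316 true growth lines.
Specimen A: 316 growth lines at 2 per year is 316 / 2 = 158 years.
A: 31.6 mm over 158 years gives 31.6 / 158 ≈ 0.200 mm per year.
Specimen B: 192 growth lines at 2 per year is 192 / 2 = 96 years. For B, 0.200 mm/year × 96 years = 19.2 mm.

19.2 mm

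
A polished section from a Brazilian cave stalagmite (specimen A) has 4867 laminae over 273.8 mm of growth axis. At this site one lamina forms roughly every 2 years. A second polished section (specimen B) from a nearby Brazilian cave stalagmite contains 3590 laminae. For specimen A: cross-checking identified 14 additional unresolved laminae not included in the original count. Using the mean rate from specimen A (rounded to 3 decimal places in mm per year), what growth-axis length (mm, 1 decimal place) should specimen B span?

201.0 mm

Specimen A: true lamina count = 4867 + 14 = 4881.
Specimen A: at 2 years per lamina, 4881 × 2 = 9762 years.
A: Extension rate ≈ 273.8 / 9762 = 0.028 mm/yr.
Specimen B: 3590 laminae at 2 years each span 3590 × 2 = 7180 years. For B, 0.028 mm/year × 7180 years = 201.0 mm.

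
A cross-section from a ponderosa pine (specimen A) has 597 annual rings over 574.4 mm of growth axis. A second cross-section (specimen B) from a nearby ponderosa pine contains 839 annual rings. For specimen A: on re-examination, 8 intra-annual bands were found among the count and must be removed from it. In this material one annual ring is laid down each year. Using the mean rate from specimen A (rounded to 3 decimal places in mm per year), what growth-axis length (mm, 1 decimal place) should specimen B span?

818.0 mm

Specimen A: adjusted count: 597 − 8 = 589 annual rings.
A: 574.4 mm over 589 years gives 574.4 / 589 ≈ 0.975 mm/year.
For B, 0.975 mm/year × 839 years = 818.0 mm.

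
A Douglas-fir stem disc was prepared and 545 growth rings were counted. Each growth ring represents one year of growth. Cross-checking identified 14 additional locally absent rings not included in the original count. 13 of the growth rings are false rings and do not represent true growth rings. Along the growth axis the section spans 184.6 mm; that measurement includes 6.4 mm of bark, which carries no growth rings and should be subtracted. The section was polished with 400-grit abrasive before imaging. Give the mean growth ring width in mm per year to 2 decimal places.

True growth ring count = 545 − 13 + 14 = 546.
The growth record spans 184.6 − 6.4 = 178.2 mm.
Extension rate ≈ 178.2 / 546 = 0.33 mm per year.

0.33 mm per year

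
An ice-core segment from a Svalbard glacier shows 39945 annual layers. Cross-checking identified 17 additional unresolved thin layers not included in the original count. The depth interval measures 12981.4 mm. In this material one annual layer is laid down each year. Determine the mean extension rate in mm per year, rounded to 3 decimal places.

Correcting the raw count gives 39945 + 17 = 39962 true annual layers.
12981.4 mm over 39962 years gives 12981.4 / 39962 ≈ 0.325 mm per year.

0.325 mm per year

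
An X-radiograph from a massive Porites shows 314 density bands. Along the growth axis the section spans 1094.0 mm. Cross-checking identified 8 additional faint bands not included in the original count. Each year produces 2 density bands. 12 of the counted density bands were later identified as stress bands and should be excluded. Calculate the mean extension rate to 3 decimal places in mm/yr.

7.058 mm/yr

Adjusted count: 314 − 12 + 8 = 310 density bands.
310 density bands at 2 per year is 310 / 2 = 155 years.
Extension rate ≈ 1094.0 / 155 = 7.058 mm/yr.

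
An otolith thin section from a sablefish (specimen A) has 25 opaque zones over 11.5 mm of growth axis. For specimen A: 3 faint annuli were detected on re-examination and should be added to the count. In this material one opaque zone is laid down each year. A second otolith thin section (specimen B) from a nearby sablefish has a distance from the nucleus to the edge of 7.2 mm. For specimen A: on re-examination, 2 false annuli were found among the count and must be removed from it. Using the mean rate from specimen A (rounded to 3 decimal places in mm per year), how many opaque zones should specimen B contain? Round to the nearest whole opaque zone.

16 opaque zones

Specimen A: true opaque zone count = 25 − 2 + 3 = 26.
A: Mean rate = 11.5 mm / 26 years ≈ 0.442 mm/yr.
For B, 7.2 / 0.442 = 16.29 years ≈ 16 opaque zones.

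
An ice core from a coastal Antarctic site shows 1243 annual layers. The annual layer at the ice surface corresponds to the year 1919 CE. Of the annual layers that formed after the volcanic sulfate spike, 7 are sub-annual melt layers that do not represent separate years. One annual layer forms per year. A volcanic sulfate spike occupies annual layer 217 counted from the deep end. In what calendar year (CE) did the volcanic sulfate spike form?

900 CE

1243 − 217 = 1026 annual layers lie beyond the volcanic sulfate spike toward the ice surface.
1026 − 7 false = 1019 true annual layers after the volcanic sulfate spike.
Counting back 1019 years from 1919 CE places the volcanic sulfate spike in 1919 − 1019 = 900 CE.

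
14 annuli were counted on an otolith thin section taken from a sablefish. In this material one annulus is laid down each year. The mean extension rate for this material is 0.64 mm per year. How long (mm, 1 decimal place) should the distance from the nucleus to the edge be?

9.0 mm

The record spans 14 years at 0.64 mm per year.
Predicted length = 0.64 mm/year × 14 years = 9.0 mm.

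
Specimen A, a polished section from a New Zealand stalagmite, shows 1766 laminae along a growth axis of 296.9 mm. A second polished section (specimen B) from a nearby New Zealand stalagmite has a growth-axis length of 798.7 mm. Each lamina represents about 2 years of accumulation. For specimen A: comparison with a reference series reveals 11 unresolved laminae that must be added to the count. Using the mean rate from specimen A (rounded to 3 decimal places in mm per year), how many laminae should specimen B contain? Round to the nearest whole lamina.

4754 laminae

Specimen A: correcting the raw count gives 1766 + 11 = 1777 true laminae.
Specimen A: at 2 years per lamina, 1777 × 2 = 3554 years.
A: Mean rate = 296.9 mm / 3554 years ≈ 0.084 mm/year.
Specimen B: 798.7 mm / 0.084 mm per year = 9508.33 years; at 2 years per lamina that is 9508.33 / 2 ≈ 4754 laminae.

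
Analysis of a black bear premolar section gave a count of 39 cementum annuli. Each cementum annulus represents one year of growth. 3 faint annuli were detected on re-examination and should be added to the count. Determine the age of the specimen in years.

42 years

Adjusted count: 39 + 3 = 42 cementum annuli.
One cementum annulus per year makes the duration 42 years.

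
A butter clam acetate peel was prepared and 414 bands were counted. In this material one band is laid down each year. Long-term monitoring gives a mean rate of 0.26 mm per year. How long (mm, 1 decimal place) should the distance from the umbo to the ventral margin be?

107.6 mm

414 years of growth are recorded.
414 years at 0.26 mm/year gives 0.26 × 414 = 107.6 mm.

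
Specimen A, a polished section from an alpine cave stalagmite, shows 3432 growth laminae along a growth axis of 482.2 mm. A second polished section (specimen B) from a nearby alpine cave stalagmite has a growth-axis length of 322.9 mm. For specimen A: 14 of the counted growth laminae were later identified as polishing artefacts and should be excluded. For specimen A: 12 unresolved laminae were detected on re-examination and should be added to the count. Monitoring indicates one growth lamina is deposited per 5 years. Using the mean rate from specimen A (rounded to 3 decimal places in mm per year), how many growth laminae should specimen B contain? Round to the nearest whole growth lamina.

2306 growth laminae

Specimen A: true growth lamina count = 3432 − 14 + 12 = 3430.
Specimen A: at 5 years per growth lamina, 3430 × 5 = 17150 years.
A: Mean rate = 482.2 mm / 17150 years ≈ 0.028 mm/yr.
B spans 322.9 / 0.028 = 11532.14 years; at 5 years per growth lamina that is 11532.14 / 5 ≈ 2306 growth laminae.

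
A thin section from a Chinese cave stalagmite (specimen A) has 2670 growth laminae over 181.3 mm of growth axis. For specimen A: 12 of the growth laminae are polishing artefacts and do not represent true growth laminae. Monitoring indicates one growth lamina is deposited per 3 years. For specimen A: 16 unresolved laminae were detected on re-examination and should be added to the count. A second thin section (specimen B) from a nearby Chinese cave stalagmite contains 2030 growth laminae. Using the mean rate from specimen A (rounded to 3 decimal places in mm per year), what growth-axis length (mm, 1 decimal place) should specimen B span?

140.1 mm

Specimen A: correcting the raw count gives 2670 − 12 + 16 = 2674 true growth laminae.
Specimen A: at 3 years per growth lamina, 2674 × 3 = 8022 years.
A: Extension rate ≈ 181.3 / 8022 = 0.023 mm/year.
Specimen B: multiplying by 3 years per growth lamina: 2030 × 3 = 6090 years. B's length ≈ 0.023 × 6090 = 140.1 mm.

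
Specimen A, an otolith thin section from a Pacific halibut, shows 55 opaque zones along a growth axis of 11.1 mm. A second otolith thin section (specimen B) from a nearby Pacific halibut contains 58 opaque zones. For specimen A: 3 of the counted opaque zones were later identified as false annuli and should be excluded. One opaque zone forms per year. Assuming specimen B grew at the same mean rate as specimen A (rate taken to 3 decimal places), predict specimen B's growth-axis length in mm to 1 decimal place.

12.4 mm

Specimen A: adjusted count: 55 − 3 = 52 opaque zones.
A: Mean rate = 11.1 mm / 52 years ≈ 0.213 mm/yr.
B's length ≈ 0.213 × 58 = 12.4 mm.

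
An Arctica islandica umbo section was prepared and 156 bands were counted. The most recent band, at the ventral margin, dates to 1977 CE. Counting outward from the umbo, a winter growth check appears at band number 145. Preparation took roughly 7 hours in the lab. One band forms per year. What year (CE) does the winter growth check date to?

1966 CE

156 − 145 = 11 bands lie beyond the winter growth check toward the ventral margin.
1977 − 11 = 1966 CE.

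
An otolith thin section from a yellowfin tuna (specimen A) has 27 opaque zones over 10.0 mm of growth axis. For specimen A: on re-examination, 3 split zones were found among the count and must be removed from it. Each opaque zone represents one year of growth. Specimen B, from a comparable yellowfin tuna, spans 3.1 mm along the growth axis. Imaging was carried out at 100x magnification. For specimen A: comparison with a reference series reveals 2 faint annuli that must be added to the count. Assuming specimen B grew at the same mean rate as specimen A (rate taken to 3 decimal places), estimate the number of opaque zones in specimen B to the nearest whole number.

Specimen A: adjusted count: 27 − 3 + 2 = 26 opaque zones.
A: Mean rate = 10.0 mm / 26 years ≈ 0.385 mm/yr.
B spans 3.1 / 0.385 = 8.05 years ≈ 8 opaque zones.

8 opaque zones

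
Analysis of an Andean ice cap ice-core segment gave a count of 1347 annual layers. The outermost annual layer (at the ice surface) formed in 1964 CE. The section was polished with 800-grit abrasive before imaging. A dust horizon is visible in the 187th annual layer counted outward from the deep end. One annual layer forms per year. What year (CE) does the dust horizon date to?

804 CE

1347 − 187 = 1160 annual layers lie beyond the dust horizon toward the ice surface.
Counting back 1160 years from 1964 CE places the dust horizon in 1964 − 1160 = 804 CE.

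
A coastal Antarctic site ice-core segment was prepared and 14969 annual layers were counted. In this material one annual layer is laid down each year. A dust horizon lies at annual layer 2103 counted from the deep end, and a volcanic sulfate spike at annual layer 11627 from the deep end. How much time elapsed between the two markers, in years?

Separation: 11627 − 2103 = 9524 annual layers.
One annual layer per year makes the interval 9524 years.

9524 years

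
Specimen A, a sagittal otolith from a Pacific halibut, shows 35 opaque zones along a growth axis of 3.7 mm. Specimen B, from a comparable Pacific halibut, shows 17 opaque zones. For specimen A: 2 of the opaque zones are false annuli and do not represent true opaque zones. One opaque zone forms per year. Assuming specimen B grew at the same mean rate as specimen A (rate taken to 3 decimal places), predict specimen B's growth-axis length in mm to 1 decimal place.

1.9 mm

Specimen A: correcting the raw count gives 35 − 2 = 33 true opaque zones.
A: Extension rate ≈ 3.7 / 33 = 0.112 mm per year.
For B, 0.112 mm/year × 17 years = 1.9 mm.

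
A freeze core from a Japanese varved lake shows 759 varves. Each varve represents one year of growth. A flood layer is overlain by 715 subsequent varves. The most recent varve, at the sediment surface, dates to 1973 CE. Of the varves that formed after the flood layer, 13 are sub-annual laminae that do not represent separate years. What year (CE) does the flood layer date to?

715 varves formed after the flood layer.
Removing the 13 false varves leaves 715 − 13 = 702 true varves beyond the flood layer.
1973 − 702 = 1271 CE.

1271 CE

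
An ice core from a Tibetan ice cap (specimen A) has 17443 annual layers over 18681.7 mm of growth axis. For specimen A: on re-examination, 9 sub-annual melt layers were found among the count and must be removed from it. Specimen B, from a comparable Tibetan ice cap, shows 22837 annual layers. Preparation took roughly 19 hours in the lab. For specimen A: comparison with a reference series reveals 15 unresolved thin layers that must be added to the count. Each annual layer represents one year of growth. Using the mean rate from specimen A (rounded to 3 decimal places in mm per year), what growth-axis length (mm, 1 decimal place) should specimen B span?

24458.4 mm

Specimen A: true annual layer count = 17443 − 9 + 15 = 17449.
A: 18681.7 mm over 17449 years gives 18681.7 / 17449 ≈ 1.071 mm/yr.
For B, 1.071 mm/year × 22837 years = 24458.4 mm.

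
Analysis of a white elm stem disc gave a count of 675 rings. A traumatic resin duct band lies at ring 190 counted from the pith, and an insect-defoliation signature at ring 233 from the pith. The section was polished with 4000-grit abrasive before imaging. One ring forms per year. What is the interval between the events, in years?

43 yr

Separation: 233 − 190 = 43 rings.
At one ring per year, 43 years elapsed between them.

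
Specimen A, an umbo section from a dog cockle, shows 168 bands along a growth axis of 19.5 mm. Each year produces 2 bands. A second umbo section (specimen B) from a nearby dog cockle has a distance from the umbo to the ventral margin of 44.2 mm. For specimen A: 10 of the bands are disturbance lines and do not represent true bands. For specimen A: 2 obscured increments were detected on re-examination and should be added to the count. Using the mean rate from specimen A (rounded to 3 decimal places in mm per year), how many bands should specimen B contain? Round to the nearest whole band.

362 bands

Specimen A: after corrections the count is 168 − 10 + 2 = 160 bands.
Specimen A: dividing by 2 bands per year: 160 / 2 = 80 years.
A: 19.5 mm over 80 years gives 19.5 / 80 ≈ 0.244 mm per year.
Specimen B: 44.2 mm / 0.244 mm per year = 181.15 years; at 2 bands per year that is 181.15 × 2 ≈ 362 bands.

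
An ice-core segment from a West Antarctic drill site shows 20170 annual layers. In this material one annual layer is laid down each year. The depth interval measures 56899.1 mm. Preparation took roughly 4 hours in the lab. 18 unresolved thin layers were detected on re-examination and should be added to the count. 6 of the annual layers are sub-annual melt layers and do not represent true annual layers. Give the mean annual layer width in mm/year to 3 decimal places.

2.819 mm/year

Correcting the raw count gives 20170 − 6 + 18 = 20182 true annual layers.
Extension rate ≈ 56899.1 / 20182 = 2.819 mm/year.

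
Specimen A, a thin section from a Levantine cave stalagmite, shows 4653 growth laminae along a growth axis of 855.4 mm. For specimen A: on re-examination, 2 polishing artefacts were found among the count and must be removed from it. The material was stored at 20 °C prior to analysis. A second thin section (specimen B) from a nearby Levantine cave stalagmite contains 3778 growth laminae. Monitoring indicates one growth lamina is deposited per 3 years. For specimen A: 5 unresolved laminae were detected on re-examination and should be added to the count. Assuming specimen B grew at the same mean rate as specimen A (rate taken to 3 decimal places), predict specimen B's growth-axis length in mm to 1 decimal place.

691.4 mm

Specimen A: after corrections the count is 4653 − 2 + 5 = 4656 growth laminae.
Specimen A: at 3 years per growth lamina, 4656 × 3 = 13968 years.
A: Mean rate = 855.4 mm / 13968 years ≈ 0.061 mm/year.
Specimen B: at 3 years per growth lamina, 3778 × 3 = 11334 years. B's length ≈ 0.061 × 11334 = 691.4 mm.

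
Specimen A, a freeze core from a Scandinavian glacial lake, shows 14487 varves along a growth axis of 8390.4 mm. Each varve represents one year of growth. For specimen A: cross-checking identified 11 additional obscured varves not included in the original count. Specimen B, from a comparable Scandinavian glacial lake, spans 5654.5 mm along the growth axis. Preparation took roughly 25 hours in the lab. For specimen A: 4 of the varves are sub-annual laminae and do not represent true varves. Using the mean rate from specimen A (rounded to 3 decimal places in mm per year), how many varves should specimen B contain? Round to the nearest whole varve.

9766 varves

Specimen A: after corrections the count is 14487 − 4 + 11 = 14494 varves.
A: 8390.4 mm over 14494 years gives 8390.4 / 14494 ≈ 0.579 mm/yr.
Specimen B: 5654.5 mm / 0.579 mm per year = 9765.98 years ≈ 9766 varves.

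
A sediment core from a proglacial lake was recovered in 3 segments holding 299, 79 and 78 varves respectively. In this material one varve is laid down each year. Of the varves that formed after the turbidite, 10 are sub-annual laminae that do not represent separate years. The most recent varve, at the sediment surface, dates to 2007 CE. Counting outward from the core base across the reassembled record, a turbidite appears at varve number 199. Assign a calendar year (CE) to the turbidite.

Total varves = 299 + 79 + 78 = 456.
456 − 199 = 257 varves lie beyond the turbidite toward the sediment surface.
Removing the 10 false varves leaves 257 − 10 = 247 true varves beyond the turbidite.
2007 − 247 = 1760 CE.

1760 CE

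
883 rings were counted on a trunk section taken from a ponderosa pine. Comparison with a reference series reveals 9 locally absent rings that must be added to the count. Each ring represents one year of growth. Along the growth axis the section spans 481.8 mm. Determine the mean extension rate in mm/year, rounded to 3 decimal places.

0.540 mm/year

True ring count = 883 + 9 = 892.
Extension rate ≈ 481.8 / 892 = 0.540 mm/year.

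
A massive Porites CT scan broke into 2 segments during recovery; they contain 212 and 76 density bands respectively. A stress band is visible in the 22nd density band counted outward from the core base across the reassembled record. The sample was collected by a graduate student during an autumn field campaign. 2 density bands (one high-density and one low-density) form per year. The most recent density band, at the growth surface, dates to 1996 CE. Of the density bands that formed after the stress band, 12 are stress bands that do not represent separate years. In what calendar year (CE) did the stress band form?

1869 CE

Total density bands = 212 + 76 = 288.
The stress band sits at density band 22 from the core base, so 288 − 22 = 266 density bands formed after it.
266 − 12 false = 254 true density bands after the stress band.
Dividing by 2 density bands per year: 254 / 2 = 127 years.
Counting back 127 years from 1996 CE places the stress band in 1996 − 127 = 1869 CE.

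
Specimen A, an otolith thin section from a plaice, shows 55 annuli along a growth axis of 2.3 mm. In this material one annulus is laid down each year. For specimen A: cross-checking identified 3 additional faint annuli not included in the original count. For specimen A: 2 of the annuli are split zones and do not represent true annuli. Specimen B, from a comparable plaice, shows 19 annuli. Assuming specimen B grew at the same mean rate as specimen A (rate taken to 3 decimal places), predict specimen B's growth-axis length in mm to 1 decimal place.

0.8 mm

Specimen A: correcting the raw count gives 55 − 2 + 3 = 56 true annuli.
A: Extension rate ≈ 2.3 / 56 = 0.041 mm/yr.
B's length ≈ 0.041 × 19 = 0.8 mm.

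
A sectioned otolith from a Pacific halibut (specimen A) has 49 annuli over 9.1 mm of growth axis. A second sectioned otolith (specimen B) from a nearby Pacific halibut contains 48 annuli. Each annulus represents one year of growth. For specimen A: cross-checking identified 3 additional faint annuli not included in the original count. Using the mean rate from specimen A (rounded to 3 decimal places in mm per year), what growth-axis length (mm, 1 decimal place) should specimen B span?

Specimen A: adjusted count: 49 + 3 = 52 annuli.
A: 9.1 mm over 52 years gives 9.1 / 52 ≈ 0.175 mm/year.
For B, 0.175 mm/year × 48 years = 8.4 mm.

8.4 mm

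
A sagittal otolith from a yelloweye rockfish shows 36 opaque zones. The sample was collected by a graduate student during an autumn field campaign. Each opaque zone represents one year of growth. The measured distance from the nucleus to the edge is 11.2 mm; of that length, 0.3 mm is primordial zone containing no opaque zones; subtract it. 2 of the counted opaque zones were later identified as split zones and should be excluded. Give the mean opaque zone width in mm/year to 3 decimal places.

After corrections the count is 36 − 2 = 34 opaque zones.
The growth record spans 11.2 − 0.3 = 10.9 mm.
Extension rate ≈ 10.9 / 34 = 0.321 mm/year.

0.321 mm/year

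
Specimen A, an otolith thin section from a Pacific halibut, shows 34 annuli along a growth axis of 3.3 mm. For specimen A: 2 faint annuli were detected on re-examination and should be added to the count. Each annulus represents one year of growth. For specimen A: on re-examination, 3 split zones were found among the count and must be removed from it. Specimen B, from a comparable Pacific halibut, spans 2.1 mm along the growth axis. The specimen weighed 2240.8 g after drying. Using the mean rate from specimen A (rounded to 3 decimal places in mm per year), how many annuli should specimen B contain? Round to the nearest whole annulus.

Specimen A: correcting the raw count gives 34 − 3 + 2 = 33 true annuli.
A: Mean rate = 3.3 mm / 33 years ≈ 0.100 mm per year.
B spans 2.1 / 0.100 = 21.00 years ≈ 21 annuli.

21 annuli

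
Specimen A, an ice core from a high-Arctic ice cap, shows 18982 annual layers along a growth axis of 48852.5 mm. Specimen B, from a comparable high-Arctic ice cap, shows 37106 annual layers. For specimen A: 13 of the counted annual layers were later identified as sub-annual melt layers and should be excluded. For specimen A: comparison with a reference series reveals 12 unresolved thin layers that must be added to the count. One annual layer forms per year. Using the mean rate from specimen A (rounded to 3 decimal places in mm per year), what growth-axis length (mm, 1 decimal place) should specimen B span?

Specimen A: correcting the raw count gives 18982 − 13 + 12 = 18981 true annual layers.
A: Mean rate = 48852.5 mm / 18981 years ≈ 2.574 mm/year.
B's length ≈ 2.574 × 37106 = 95510.8 mm.

95510.8 mm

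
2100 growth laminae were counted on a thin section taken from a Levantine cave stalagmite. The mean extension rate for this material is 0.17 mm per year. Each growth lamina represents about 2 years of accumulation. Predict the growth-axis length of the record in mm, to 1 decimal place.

Multiplying by 2 years per growth lamina: 2100 × 2 = 4200 years.
Predicted length = 0.17 mm/year × 4200 years = 714.0 mm.

714.0 mm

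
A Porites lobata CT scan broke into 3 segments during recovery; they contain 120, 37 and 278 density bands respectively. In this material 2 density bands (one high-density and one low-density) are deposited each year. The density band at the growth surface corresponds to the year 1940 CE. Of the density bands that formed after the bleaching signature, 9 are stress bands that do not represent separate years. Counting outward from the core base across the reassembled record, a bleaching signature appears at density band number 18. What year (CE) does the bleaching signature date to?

1736 CE

Total density bands = 120 + 37 + 278 = 435.
435 − 18 = 417 density bands lie beyond the bleaching signature toward the growth surface.
417 − 9 false = 408 true density bands after the bleaching signature.
408 density bands at 2 per year is 408 / 2 = 204 years.
Counting back 204 years from 1940 CE places the bleaching signature in 1940 − 204 = 1736 CE.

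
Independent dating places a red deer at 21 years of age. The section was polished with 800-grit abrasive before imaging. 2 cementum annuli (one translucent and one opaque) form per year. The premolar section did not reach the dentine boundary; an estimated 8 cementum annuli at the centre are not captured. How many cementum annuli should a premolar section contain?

With 2 cementum annuli per year, 21 years would produce 21 × 2 = 42 cementum annuli.
Subtracting the 8 cementum annuli not captured gives 42 − 8 = 34 cementum annuli in the record.

34 cementum annuli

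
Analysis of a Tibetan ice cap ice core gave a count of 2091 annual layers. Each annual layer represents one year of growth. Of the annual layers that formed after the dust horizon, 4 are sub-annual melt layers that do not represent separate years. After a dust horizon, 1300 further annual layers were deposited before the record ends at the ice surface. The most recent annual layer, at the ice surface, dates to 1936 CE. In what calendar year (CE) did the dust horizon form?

640 CE

1300 annual layers formed after the dust horizon.
Excluding 4 false annual layers: 1300 − 4 = 1296.
Counting back 1296 years from 1936 CE places the dust horizon in 1936 − 1296 = 640 CE.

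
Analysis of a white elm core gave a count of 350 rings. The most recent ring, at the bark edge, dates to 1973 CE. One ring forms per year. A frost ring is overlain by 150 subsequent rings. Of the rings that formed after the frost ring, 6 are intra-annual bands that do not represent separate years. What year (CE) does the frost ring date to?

150 rings post-date the frost ring.
Removing the 6 false rings leaves 150 − 6 = 144 true rings beyond the frost ring.
The ring at the bark edge is 1973 CE, so the frost ring dates to 1973 − 144 = 1829 CE.

1829 CE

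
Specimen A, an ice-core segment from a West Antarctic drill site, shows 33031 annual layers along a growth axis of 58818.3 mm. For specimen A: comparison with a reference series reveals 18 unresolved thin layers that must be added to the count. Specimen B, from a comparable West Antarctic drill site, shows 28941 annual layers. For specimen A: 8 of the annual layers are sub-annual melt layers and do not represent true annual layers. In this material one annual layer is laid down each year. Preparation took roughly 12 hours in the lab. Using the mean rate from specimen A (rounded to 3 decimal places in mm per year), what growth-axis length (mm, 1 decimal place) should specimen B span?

51515.0 mm

Specimen A: correcting the raw count gives 33031 − 8 + 18 = 33041 true annual layers.
A: 58818.3 mm over 33041 years gives 58818.3 / 33041 ≈ 1.780 mm per year.
B's length ≈ 1.780 × 28941 = 51515.0 mm.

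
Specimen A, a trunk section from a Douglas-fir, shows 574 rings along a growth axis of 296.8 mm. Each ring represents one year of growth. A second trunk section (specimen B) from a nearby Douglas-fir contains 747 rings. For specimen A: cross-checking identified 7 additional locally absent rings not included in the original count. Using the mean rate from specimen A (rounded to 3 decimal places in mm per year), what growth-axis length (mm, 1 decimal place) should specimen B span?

Specimen A: after corrections the count is 574 + 7 = 581 rings.
A: Mean rate = 296.8 mm / 581 years ≈ 0.511 mm/yr.
Length of B = 0.511 × 747 = 381.7 mm.

381.7 mm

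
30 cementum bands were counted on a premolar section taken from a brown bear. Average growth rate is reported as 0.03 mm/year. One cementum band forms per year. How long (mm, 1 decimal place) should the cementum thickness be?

The record spans 30 years at 0.03 mm per year.
Length ≈ 0.03 × 30 = 0.9 mm.

0.9 mm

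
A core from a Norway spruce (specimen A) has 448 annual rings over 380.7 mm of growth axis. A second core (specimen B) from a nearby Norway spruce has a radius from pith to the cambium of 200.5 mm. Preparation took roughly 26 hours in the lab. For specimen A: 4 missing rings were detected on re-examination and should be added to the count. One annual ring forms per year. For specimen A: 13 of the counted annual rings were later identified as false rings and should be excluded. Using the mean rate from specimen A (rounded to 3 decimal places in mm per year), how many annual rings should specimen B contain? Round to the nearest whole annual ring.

231 annual rings

Specimen A: after corrections the count is 448 − 13 + 4 = 439 annual rings.
A: 380.7 mm over 439 years gives 380.7 / 439 ≈ 0.867 mm/year.
For B, 200.5 / 0.867 = 231.26 years ≈ 231 annual rings.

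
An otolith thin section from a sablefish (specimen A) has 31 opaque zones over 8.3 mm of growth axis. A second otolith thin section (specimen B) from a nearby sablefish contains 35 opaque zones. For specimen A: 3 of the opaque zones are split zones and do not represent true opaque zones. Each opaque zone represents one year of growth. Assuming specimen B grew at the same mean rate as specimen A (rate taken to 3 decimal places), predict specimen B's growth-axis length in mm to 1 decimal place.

10.4 mm

Specimen A: after corrections the count is 31 − 3 = 28 opaque zones.
A: Mean rate = 8.3 mm / 28 years ≈ 0.296 mm/yr.
Length of B = 0.296 × 35 = 10.4 mm.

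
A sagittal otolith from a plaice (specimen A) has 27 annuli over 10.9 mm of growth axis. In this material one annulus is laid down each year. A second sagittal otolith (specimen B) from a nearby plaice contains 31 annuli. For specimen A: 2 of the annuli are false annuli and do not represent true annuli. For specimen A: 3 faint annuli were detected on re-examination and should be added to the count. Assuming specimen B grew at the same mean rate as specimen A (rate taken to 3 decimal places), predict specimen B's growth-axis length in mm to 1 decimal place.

Specimen A: adjusted count: 27 − 2 + 3 = 28 annuli.
A: 10.9 mm over 28 years gives 10.9 / 28 ≈ 0.389 mm per year.
For B, 0.389 mm/year × 31 years = 12.1 mm.

12.1 mm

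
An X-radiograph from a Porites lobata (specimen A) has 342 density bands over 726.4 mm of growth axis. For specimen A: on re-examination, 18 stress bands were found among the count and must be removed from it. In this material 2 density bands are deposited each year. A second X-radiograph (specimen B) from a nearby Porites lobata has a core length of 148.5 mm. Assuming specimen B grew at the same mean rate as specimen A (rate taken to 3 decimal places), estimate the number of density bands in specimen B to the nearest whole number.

Specimen A: true density band count = 342 − 18 = 324.
Specimen A: dividing by 2 density bands per year: 324 / 2 = 162 years.
A: Extension rate ≈ 726.4 / 162 = 4.484 mm/year.
B spans 148.5 / 4.484 = 33.12 years; at 2 density bands per year that is 33.12 × 2 ≈ 66 density bands.

66 density bands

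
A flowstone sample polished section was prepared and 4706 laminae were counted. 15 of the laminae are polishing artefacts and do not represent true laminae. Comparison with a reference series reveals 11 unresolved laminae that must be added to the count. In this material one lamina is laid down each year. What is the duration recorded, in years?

After corrections the count is 4706 − 15 + 11 = 4702 laminae.
At one lamina per year, that is 4702 years.

4702 yr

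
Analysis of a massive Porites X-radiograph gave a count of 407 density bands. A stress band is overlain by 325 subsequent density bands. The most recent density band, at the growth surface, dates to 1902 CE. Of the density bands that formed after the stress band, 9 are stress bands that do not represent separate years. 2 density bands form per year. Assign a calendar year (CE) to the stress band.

325 density bands post-date the stress band.
Removing the 9 false density bands leaves 325 − 9 = 316 true density bands beyond the stress band.
316 density bands at 2 per year is 316 / 2 = 158 years.
Counting back 158 years from 1902 CE places the stress band in 1902 − 158 = 1744 CE.

1744 CE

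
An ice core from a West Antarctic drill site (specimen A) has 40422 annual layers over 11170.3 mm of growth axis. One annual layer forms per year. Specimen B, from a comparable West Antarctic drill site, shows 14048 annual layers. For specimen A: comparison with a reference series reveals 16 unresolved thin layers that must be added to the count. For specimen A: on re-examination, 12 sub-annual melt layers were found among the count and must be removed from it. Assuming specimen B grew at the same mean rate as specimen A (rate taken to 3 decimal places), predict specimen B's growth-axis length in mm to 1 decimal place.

Specimen A: adjusted count: 40422 − 12 + 16 = 40426 annual layers.
A: Mean rate = 11170.3 mm / 40426 years ≈ 0.276 mm/yr.
B's length ≈ 0.276 × 14048 = 3877.2 mm.

3877.2 mm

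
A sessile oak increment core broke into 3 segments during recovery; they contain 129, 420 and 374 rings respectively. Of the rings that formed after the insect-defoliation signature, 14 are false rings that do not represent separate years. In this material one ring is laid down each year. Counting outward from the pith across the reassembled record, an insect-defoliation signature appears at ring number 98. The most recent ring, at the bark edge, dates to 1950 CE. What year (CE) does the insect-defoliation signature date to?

Total rings = 129 + 420 + 374 = 923.
The insect-defoliation signature sits at ring 98 from the pith, so 923 − 98 = 825 rings formed after it.
825 − 14 false = 811 true rings after the insect-defoliation signature.
The ring at the bark edge is 1950 CE, so the insect-defoliation signature dates to 1950 − 811 = 1139 CE.

1139 CE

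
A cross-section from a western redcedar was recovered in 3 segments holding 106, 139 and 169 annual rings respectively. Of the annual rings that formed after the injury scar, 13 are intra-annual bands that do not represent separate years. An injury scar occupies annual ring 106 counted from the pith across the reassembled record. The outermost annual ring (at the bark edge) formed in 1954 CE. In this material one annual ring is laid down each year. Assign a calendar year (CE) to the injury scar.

1659 CE

Total annual rings = 106 + 139 + 169 = 414.
414 − 106 = 308 annual rings lie beyond the injury scar toward the bark edge.
Removing the 13 false annual rings leaves 308 − 13 = 295 true annual rings beyond the injury scar.
1954 − 295 = 1659 CE.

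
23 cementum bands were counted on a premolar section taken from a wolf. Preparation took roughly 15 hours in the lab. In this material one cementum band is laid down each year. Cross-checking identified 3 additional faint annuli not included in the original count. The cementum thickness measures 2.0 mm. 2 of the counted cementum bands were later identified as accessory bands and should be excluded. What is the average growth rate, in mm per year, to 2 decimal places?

Correcting the raw count gives 23 − 2 + 3 = 24 true cementum bands.
Mean rate = 2.0 mm / 24 years ≈ 0.08 mm per year.

0.08 mm per year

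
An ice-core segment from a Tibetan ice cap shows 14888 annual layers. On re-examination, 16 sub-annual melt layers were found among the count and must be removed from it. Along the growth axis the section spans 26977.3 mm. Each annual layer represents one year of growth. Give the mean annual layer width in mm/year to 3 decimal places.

After corrections the count is 14888 − 16 = 14872 annual layers.
Mean rate = 26977.3 mm / 14872 years ≈ 1.814 mm/year.

1.814 mm/year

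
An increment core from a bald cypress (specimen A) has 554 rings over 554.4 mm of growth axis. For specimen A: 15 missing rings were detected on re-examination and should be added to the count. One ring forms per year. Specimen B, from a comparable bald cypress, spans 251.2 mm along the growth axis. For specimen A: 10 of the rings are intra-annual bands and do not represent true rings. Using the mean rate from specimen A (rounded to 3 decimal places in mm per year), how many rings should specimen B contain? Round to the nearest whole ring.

253 rings

Specimen A: correcting the raw count gives 554 − 10 + 15 = 559 true rings.
A: 554.4 mm over 559 years gives 554.4 / 559 ≈ 0.992 mm/yr.
For B, 251.2 / 0.992 = 253.23 years ≈ 253 rings.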